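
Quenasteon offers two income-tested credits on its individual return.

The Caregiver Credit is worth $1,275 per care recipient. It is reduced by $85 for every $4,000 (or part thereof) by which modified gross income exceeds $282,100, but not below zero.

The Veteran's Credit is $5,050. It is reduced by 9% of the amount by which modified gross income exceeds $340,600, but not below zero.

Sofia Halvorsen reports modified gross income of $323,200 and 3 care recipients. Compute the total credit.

Caregiver Credit: base = 3 × $1,275 = $3,825. income exceeds $282,100 by $41,100, which is 11 full-or-partial $4,000 increments; reduction = 11 × $85 = $935, leaving $2,890.
Veteran's Credit: $323,200 is at or below the $340,600 threshold, so the full $5,050 applies.
Total: $2,890 + $5,050 = $7,940.

$7,940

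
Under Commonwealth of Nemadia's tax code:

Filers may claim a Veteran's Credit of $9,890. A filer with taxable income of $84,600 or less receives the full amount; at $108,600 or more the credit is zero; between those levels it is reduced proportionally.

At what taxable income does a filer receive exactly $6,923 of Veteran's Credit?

$91,800

$6,923 is 6,923/9,890 of the full $9,890, so 2,967/9,890 of the $24,000 range has been used: income = $84,600 + $24,000 × 2,967/9,890 = $91,800.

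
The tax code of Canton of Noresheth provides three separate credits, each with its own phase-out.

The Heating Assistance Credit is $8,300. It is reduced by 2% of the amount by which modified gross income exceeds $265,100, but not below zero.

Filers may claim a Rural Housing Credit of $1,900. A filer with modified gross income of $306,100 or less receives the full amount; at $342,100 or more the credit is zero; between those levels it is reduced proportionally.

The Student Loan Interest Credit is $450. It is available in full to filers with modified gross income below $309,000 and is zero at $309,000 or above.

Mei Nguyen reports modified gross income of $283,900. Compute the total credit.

$10,274

Heating Assistance Credit: 2% of the $18,800 excess over $265,100 is $376; credit = $8,300 − $376 = $7,924.
Rural Housing Credit: $283,900 is at or below the $306,100 threshold, so the full $1,900 applies.
Student Loan Interest Credit: $283,900 is below the $309,000 cutoff, so the full $450 applies.
Total: $7,924 + $1,900 + $450 = $10,274.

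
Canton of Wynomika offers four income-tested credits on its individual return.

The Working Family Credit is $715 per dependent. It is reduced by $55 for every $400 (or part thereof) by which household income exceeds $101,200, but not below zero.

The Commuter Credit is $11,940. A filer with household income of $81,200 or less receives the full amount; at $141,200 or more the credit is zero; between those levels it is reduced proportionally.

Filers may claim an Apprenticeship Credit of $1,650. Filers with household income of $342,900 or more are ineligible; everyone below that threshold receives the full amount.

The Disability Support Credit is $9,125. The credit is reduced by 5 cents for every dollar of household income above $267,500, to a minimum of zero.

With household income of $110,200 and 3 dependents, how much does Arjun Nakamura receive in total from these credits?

Working Family Credit: base = 3 × $715 = $2,145. income exceeds $101,200 by $9,000, which is 23 full-or-partial $400 increments; reduction = 23 × $55 = $1,265, leaving $880.
Commuter Credit: $110,200 is $29,000 into a $60,000 phase-out range, leaving 31,000/60,000 of the credit: $11,940 × 31,000/60,000 = $6,169.
Apprenticeship Credit: $110,200 is below the $342,900 cutoff, so the full $1,650 applies.
Disability Support Credit: $110,200 is at or below the $267,500 threshold, so the full $9,125 applies.
Total: $880 + $6,169 + $1,650 + $9,125 = $17,824.

$17,824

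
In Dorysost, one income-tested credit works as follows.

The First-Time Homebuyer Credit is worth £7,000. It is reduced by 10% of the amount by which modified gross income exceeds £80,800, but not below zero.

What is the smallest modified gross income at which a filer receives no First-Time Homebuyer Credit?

£150,800

The credit falls by 10% of each pound above £80,800, so it reaches zero when the excess is £7,000 / 10% = £70,000: income = £80,800 + £70,000 = £150,800.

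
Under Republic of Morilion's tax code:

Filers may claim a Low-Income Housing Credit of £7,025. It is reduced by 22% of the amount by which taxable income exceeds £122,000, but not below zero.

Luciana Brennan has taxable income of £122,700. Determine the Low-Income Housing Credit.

£6,871

Low-Income Housing Credit: 22% of the £700 excess over £122,000 is £154; credit = £7,025 − £154 = £6,871.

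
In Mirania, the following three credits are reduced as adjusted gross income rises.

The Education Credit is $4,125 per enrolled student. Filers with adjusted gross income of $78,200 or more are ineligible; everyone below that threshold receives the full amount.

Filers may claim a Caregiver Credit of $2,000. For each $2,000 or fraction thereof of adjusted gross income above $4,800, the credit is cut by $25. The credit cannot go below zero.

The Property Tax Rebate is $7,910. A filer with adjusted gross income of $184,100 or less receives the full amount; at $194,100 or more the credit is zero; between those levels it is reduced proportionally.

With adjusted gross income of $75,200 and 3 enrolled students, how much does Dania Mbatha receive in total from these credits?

$21,385

Education Credit: base = 3 × $4,125 = $12,375. $75,200 is below the $78,200 cutoff, so the full $12,375 applies.
Caregiver Credit: income exceeds $4,800 by $70,400, which is 36 full-or-partial $2,000 increments; reduction = 36 × $25 = $900, leaving $1,100.
Property Tax Rebate: $75,200 is at or below the $184,100 threshold, so the full $7,910 applies.
Total: $12,375 + $1,100 + $7,910 = $21,385.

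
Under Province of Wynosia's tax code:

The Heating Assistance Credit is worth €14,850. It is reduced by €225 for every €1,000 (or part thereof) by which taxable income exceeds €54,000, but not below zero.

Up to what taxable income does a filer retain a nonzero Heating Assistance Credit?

€119,000

After 65 increments the reduction is 65 × €225 = €14,625, leaving €225; one more increment wipes it out. Increment 65 ends at excess 65 × €1,000 = €65,000, so the highest qualifying income is €54,000 + €65,000 = €119,000.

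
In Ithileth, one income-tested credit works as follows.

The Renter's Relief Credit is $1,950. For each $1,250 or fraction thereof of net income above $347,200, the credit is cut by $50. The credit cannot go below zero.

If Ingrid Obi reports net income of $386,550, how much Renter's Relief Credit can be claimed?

$350

Renter's Relief Credit: income exceeds $347,200 by $39,350, which is 32 full-or-partial $1,250 increments; reduction = 32 × $50 = $1,600, leaving $350.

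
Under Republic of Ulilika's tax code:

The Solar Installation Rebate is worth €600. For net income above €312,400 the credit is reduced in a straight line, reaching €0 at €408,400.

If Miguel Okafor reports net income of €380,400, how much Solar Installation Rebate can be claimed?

Solar Installation Rebate: €380,400 is €68,000 into a €96,000 phase-out range, leaving 28,000/96,000 of the credit: €600 × 28,000/96,000 = €175.

€175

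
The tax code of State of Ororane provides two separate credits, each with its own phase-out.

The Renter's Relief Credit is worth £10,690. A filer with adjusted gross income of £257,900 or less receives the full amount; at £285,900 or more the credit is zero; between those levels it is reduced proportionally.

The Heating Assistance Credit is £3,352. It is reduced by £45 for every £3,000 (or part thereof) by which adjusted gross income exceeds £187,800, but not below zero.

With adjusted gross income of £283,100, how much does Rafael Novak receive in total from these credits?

£2,981

Renter's Relief Credit: £283,100 is £25,200 into a £28,000 phase-out range, leaving 2,800/28,000 of the credit: £10,690 × 2,800/28,000 = £1,069.
Heating Assistance Credit: income exceeds £187,800 by £95,300, which is 32 full-or-partial £3,000 increments; reduction = 32 × £45 = £1,440, leaving £1,912.
Total: £1,069 + £1,912 = £2,981.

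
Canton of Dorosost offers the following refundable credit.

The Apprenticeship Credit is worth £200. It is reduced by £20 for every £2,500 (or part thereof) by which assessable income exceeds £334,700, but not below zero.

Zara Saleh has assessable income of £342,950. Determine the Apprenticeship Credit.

£120

Apprenticeship Credit: income exceeds £334,700 by £8,250, which is 4 full-or-partial £2,500 increments; reduction = 4 × £20 = £80, leaving £120.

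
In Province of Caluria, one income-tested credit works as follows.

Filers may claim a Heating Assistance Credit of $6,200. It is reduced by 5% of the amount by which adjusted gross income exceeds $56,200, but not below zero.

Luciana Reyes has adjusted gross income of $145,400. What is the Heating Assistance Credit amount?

Heating Assistance Credit: 5% of the $89,200 excess over $56,200 is $4,460; credit = $6,200 − $4,460 = $1,740.

$1,740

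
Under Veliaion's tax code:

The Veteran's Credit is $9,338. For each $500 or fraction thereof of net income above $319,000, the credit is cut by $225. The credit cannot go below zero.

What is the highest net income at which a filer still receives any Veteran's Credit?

$339,500

After 41 increments the reduction is 41 × $225 = $9,225, leaving $113; one more increment wipes it out. Increment 41 ends at excess 41 × $500 = $20,500, so the highest qualifying income is $319,000 + $20,500 = $339,500.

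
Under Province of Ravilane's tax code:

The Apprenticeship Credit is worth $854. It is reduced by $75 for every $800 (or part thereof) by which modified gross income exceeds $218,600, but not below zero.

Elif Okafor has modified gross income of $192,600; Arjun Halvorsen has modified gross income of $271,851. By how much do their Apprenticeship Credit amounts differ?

$854

Elif ($192,600): Apprenticeship Credit: $192,600 is at or below the $218,600 threshold, so the full $854 applies.
Arjun ($271,851): Apprenticeship Credit: income exceeds $218,600 by $53,251 → 67 increments × $75 = $5,025 ≥ base, so the credit is $0.
Difference: |$854 − $0| = $854.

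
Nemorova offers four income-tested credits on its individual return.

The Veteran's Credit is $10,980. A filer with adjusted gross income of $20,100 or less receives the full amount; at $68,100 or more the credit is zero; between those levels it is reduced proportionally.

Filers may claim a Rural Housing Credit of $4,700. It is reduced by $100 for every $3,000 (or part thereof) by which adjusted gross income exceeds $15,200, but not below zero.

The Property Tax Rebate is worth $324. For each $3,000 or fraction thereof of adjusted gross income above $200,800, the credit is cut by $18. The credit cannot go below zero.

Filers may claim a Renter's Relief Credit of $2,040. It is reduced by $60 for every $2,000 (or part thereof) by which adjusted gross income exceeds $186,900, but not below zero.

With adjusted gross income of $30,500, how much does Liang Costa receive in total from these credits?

Veteran's Credit: $30,500 is $10,400 into a $48,000 phase-out range, leaving 37,600/48,000 of the credit: $10,980 × 37,600/48,000 = $8,601.
Rural Housing Credit: income exceeds $15,200 by $15,300, which is 6 full-or-partial $3,000 increments; reduction = 6 × $100 = $600, leaving $4,100.
Property Tax Rebate: $30,500 is at or below the $200,800 threshold, so the full $324 applies.
Renter's Relief Credit: $30,500 is at or below the $186,900 threshold, so the full $2,040 applies.
Total: $8,601 + $4,100 + $324 + $2,040 = $15,065.

$15,065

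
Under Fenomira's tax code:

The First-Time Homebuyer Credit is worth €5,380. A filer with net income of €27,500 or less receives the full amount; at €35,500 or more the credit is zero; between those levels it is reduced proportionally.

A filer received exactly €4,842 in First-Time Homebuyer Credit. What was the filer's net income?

€4,842 is 4,842/5,380 of the full €5,380, so 538/5,380 of the €8,000 range has been used: income = €27,500 + €8,000 × 538/5,380 = €28,300.

€28,300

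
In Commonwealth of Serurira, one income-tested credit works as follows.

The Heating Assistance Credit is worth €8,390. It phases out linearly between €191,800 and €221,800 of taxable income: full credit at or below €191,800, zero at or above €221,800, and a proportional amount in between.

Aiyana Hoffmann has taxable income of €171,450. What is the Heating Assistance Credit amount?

€8,390

Heating Assistance Credit: €171,450 is at or below the €191,800 threshold, so the full €8,390 applies.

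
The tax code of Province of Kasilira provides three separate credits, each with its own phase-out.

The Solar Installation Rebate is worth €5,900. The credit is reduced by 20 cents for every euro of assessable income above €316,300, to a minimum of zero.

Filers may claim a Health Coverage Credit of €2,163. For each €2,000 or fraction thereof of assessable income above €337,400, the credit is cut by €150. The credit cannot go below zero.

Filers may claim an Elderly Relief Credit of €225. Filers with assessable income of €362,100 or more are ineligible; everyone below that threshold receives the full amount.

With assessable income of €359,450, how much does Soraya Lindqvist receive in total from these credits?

Solar Installation Rebate: 20% of the €43,150 excess over €316,300 is €8,630 ≥ base, so the credit is €0.
Health Coverage Credit: income exceeds €337,400 by €22,050, which is 12 full-or-partial €2,000 increments; reduction = 12 × €150 = €1,800, leaving €363.
Elderly Relief Credit: €359,450 is below the €362,100 cutoff, so the full €225 applies.
Total: €0 + €363 + €225 = €588.

€588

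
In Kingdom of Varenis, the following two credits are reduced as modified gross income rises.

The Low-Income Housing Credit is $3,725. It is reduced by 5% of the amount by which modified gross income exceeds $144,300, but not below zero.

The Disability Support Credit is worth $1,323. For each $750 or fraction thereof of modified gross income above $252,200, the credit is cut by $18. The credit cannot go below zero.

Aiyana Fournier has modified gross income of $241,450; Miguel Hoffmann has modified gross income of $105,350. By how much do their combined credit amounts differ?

Aiyana ($241,450): Low-Income Housing Credit: 5% of the $97,150 excess over $144,300 is $4,857.50 ≥ base, so the credit is $0. Disability Support Credit: $241,450 is at or below the $252,200 threshold, so the full $1,323 applies. total $0 + $1,323 = $1,323
Miguel ($105,350): Low-Income Housing Credit: $105,350 is at or below the $144,300 threshold, so the full $3,725 applies. Disability Support Credit: $105,350 is at or below the $252,200 threshold, so the full $1,323 applies. total $3,725 + $1,323 = $5,048
Difference: |$1,323 − $5,048| = $3,725.

$3,725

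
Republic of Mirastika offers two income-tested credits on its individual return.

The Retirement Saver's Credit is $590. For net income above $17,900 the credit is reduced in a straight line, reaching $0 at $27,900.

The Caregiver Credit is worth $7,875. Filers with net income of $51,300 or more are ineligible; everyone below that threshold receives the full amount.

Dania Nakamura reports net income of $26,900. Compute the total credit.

$7,934

Retirement Saver's Credit: $26,900 is $9,000 into a $10,000 phase-out range, leaving 1,000/10,000 of the credit: $590 × 1,000/10,000 = $59.
Caregiver Credit: $26,900 is below the $51,300 cutoff, so the full $7,875 applies.
Total: $59 + $7,875 = $7,934.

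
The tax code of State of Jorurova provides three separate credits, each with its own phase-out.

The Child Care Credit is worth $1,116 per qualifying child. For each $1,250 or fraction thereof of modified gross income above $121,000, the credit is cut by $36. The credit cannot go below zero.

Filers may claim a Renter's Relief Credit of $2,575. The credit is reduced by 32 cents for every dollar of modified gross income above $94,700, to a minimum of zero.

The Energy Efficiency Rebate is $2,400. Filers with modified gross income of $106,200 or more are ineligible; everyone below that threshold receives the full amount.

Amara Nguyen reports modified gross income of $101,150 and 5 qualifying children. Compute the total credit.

$8,491

Child Care Credit: base = 5 × $1,116 = $5,580. $101,150 is at or below the $121,000 threshold, so the full $5,580 applies.
Renter's Relief Credit: 32% of the $6,450 excess over $94,700 is $2,064; credit = $2,575 − $2,064 = $511.
Energy Efficiency Rebate: $101,150 is below the $106,200 cutoff, so the full $2,400 applies.
Total: $5,580 + $511 + $2,400 = $8,491.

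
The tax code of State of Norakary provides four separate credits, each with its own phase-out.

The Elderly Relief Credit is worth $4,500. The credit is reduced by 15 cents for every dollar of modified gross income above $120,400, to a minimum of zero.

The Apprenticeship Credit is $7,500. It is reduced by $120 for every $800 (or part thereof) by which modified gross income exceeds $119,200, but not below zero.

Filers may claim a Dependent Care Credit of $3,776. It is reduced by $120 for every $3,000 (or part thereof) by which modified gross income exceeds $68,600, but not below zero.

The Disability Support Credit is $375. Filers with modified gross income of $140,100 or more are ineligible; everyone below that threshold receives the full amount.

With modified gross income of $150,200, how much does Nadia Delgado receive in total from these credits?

$3,266

Elderly Relief Credit: 15% of the $29,800 excess over $120,400 is $4,470; credit = $4,500 − $4,470 = $30.
Apprenticeship Credit: income exceeds $119,200 by $31,000, which is 39 full-or-partial $800 increments; reduction = 39 × $120 = $4,680, leaving $2,820.
Dependent Care Credit: income exceeds $68,600 by $81,600, which is 28 full-or-partial $3,000 increments; reduction = 28 × $120 = $3,360, leaving $416.
Disability Support Credit: $150,200 meets or exceeds the $140,100 cutoff, so the credit is $0.
Total: $30 + $2,820 + $416 + $0 = $3,266.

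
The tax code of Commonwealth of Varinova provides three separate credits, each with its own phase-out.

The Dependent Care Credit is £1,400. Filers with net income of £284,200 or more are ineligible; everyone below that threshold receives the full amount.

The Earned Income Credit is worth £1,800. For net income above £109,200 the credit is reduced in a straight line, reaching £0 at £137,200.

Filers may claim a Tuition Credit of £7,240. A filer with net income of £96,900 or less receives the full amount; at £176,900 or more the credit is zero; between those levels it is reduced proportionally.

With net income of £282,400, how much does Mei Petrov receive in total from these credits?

£1,400

Dependent Care Credit: £282,400 is below the £284,200 cutoff, so the full £1,400 applies.
Earned Income Credit: £282,400 is at or above £137,200, so the credit is £0.
Tuition Credit: £282,400 is at or above £176,900, so the credit is £0.
Total: £1,400 + £0 + £0 = £1,400.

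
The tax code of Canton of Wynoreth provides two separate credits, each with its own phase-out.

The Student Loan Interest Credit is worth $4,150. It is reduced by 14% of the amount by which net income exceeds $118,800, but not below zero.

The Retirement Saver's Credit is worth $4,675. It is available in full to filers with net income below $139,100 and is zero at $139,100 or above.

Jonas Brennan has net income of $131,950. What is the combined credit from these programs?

Student Loan Interest Credit: 14% of the $13,150 excess over $118,800 is $1,841; credit = $4,150 − $1,841 = $2,309.
Retirement Saver's Credit: $131,950 is below the $139,100 cutoff, so the full $4,675 applies.
Total: $2,309 + $4,675 = $6,984.

$6,984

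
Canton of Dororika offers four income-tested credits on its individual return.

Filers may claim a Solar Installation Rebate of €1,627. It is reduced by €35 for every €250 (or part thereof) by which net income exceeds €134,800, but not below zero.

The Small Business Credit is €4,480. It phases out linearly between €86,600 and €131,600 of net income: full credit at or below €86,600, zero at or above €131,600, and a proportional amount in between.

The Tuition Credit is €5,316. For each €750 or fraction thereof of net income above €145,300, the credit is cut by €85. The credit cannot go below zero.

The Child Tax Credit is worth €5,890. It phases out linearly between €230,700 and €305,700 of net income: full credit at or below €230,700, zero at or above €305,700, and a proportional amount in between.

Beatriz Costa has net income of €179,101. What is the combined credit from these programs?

€7,296

Solar Installation Rebate: income exceeds €134,800 by €44,301 → 178 increments × €35 = €6,230 ≥ base, so the credit is €0.
Small Business Credit: €179,101 is at or above €131,600, so the credit is €0.
Tuition Credit: income exceeds €145,300 by €33,801, which is 46 full-or-partial €750 increments; reduction = 46 × €85 = €3,910, leaving €1,406.
Child Tax Credit: €179,101 is at or below the €230,700 threshold, so the full €5,890 applies.
Total: €0 + €0 + €1,406 + €5,890 = €7,296.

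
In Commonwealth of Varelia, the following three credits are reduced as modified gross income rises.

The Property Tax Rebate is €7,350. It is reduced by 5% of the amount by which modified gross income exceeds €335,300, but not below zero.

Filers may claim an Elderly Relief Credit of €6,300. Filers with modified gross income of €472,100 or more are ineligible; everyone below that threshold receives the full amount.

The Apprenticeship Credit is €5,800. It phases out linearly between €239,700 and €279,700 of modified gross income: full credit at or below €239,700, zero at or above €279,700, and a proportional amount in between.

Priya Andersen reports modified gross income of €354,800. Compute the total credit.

€12,675

Property Tax Rebate: 5% of the €19,500 excess over €335,300 is €975; credit = €7,350 − €975 = €6,375.
Elderly Relief Credit: €354,800 is below the €472,100 cutoff, so the full €6,300 applies.
Apprenticeship Credit: €354,800 is at or above €279,700, so the credit is €0.
Total: €6,375 + €6,300 + €0 = €12,675.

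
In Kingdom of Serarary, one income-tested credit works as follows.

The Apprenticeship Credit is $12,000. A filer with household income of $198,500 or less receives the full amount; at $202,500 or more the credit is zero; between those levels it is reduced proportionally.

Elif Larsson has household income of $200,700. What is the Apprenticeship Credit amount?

Apprenticeship Credit: $200,700 is $2,200 into a $4,000 phase-out range, leaving 1,800/4,000 of the credit: $12,000 × 1,800/4,000 = $5,400.

$5,400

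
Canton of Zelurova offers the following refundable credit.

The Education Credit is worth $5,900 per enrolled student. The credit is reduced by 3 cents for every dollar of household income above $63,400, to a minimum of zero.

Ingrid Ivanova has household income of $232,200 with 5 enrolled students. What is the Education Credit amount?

$24,436

Education Credit: base = 5 × $5,900 = $29,500. 3% of the $168,800 excess over $63,400 is $5,064; credit = $29,500 − $5,064 = $24,436.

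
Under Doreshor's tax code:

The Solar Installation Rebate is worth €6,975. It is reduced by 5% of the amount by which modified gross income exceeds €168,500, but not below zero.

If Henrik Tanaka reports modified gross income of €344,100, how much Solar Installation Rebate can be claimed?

Solar Installation Rebate: 5% of the €175,600 excess over €168,500 is €8,780 ≥ base, so the credit is €0.

€0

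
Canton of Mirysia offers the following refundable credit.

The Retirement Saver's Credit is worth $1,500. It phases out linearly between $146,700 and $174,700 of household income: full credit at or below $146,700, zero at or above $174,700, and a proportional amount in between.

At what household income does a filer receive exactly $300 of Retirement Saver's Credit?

$300 is 300/1,500 of the full $1,500, so 1,200/1,500 of the $28,000 range has been used: income = $146,700 + $28,000 × 1,200/1,500 = $169,100.

$169,100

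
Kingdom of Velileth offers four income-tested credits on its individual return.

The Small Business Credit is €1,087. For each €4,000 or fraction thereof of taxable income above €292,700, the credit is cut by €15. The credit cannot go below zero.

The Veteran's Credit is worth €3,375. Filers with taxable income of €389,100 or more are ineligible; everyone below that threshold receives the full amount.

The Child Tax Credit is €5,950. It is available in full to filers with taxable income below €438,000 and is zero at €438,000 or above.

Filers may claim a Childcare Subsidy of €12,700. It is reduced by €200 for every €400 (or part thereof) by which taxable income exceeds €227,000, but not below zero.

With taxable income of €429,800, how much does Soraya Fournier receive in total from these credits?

Small Business Credit: income exceeds €292,700 by €137,100, which is 35 full-or-partial €4,000 increments; reduction = 35 × €15 = €525, leaving €562.
Veteran's Credit: €429,800 meets or exceeds the €389,100 cutoff, so the credit is €0.
Child Tax Credit: €429,800 is below the €438,000 cutoff, so the full €5,950 applies.
Childcare Subsidy: income exceeds €227,000 by €202,800 → 507 increments × €200 = €101,400 ≥ base, so the credit is €0.
Total: €562 + €0 + €5,950 + €0 = €6,512.

€6,512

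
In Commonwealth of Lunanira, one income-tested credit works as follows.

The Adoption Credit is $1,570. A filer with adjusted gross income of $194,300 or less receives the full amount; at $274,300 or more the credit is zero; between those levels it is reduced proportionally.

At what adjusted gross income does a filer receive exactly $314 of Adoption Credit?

$314 is 314/1,570 of the full $1,570, so 1,256/1,570 of the $80,000 range has been used: income = $194,300 + $80,000 × 1,256/1,570 = $258,300.

$258,300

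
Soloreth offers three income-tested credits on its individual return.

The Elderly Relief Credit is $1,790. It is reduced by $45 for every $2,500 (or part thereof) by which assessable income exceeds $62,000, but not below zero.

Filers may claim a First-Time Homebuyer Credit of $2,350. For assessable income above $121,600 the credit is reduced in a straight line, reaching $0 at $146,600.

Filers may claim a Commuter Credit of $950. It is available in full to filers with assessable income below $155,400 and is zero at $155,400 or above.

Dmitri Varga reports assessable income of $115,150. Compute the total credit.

$4,100

Elderly Relief Credit: income exceeds $62,000 by $53,150, which is 22 full-or-partial $2,500 increments; reduction = 22 × $45 = $990, leaving $800.
First-Time Homebuyer Credit: $115,150 is at or below the $121,600 threshold, so the full $2,350 applies.
Commuter Credit: $115,150 is below the $155,400 cutoff, so the full $950 applies.
Total: $800 + $2,350 + $950 = $4,100.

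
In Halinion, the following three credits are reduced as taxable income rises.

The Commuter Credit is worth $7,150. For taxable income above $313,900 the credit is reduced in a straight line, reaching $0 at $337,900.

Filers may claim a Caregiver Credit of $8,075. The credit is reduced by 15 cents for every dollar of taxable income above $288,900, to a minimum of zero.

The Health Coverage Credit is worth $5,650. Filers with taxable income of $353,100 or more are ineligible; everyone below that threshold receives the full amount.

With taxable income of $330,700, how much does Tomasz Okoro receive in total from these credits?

Commuter Credit: $330,700 is $16,800 into a $24,000 phase-out range, leaving 7,200/24,000 of the credit: $7,150 × 7,200/24,000 = $2,145.
Caregiver Credit: 15% of the $41,800 excess over $288,900 is $6,270; credit = $8,075 − $6,270 = $1,805.
Health Coverage Credit: $330,700 is below the $353,100 cutoff, so the full $5,650 applies.
Total: $2,145 + $1,805 + $5,650 = $9,600.

$9,600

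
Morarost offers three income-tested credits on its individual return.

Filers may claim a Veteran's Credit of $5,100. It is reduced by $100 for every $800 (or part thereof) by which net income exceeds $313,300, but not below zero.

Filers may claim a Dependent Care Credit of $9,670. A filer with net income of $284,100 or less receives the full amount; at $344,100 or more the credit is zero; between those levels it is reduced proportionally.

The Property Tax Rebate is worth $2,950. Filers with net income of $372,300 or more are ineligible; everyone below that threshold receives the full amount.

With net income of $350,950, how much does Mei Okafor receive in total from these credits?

Veteran's Credit: income exceeds $313,300 by $37,650, which is 48 full-or-partial $800 increments; reduction = 48 × $100 = $4,800, leaving $300.
Dependent Care Credit: $350,950 is at or above $344,100, so the credit is $0.
Property Tax Rebate: $350,950 is below the $372,300 cutoff, so the full $2,950 applies.
Total: $300 + $0 + $2,950 = $3,250.

$3,250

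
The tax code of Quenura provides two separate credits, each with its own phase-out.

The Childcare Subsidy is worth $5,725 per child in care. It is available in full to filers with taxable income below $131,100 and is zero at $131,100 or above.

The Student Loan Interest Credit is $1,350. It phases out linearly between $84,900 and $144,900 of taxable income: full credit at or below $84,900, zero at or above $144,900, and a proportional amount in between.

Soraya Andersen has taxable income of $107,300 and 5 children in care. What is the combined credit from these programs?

Childcare Subsidy: base = 5 × $5,725 = $28,625. $107,300 is below the $131,100 cutoff, so the full $28,625 applies.
Student Loan Interest Credit: $107,300 is $22,400 into a $60,000 phase-out range, leaving 37,600/60,000 of the credit: $1,350 × 37,600/60,000 = $846.
Total: $28,625 + $846 = $29,471.

$29,471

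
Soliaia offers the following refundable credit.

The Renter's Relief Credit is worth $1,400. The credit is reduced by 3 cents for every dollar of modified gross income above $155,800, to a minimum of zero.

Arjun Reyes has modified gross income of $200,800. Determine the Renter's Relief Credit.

$50

Renter's Relief Credit: 3% of the $45,000 excess over $155,800 is $1,350; credit = $1,400 − $1,350 = $50.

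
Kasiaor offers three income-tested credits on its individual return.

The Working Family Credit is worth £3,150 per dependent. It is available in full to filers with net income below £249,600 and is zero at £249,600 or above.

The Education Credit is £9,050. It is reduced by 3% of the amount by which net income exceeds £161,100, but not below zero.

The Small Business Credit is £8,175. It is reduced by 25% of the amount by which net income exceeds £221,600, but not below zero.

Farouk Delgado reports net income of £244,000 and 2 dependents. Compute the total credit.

Working Family Credit: base = 2 × £3,150 = £6,300. £244,000 is below the £249,600 cutoff, so the full £6,300 applies.
Education Credit: 3% of the £82,900 excess over £161,100 is £2,487; credit = £9,050 − £2,487 = £6,563.
Small Business Credit: 25% of the £22,400 excess over £221,600 is £5,600; credit = £8,175 − £5,600 = £2,575.
Total: £6,300 + £6,563 + £2,575 = £15,438.

£15,438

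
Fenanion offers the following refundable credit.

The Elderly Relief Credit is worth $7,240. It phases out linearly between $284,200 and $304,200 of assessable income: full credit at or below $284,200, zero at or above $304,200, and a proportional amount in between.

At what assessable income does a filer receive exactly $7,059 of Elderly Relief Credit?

$7,059 is 7,059/7,240 of the full $7,240, so 181/7,240 of the $20,000 range has been used: income = $284,200 + $20,000 × 181/7,240 = $284,700.

$284,700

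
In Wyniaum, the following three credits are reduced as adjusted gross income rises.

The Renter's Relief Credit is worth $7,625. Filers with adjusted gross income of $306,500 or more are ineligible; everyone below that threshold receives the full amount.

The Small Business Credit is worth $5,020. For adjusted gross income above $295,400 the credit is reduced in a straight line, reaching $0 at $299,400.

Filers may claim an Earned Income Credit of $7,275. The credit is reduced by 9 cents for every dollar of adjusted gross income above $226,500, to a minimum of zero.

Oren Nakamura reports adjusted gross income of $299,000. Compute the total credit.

$8,877

Renter's Relief Credit: $299,000 is below the $306,500 cutoff, so the full $7,625 applies.
Small Business Credit: $299,000 is $3,600 into a $4,000 phase-out range, leaving 400/4,000 of the credit: $5,020 × 400/4,000 = $502.
Earned Income Credit: 9% of the $72,500 excess over $226,500 is $6,525; credit = $7,275 − $6,525 = $750.
Total: $7,625 + $502 + $750 = $8,877.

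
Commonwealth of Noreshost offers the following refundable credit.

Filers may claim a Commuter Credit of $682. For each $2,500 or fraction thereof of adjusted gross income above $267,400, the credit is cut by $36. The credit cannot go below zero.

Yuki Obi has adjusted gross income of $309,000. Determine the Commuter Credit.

$70

Commuter Credit: income exceeds $267,400 by $41,600, which is 17 full-or-partial $2,500 increments; reduction = 17 × $36 = $612, leaving $70.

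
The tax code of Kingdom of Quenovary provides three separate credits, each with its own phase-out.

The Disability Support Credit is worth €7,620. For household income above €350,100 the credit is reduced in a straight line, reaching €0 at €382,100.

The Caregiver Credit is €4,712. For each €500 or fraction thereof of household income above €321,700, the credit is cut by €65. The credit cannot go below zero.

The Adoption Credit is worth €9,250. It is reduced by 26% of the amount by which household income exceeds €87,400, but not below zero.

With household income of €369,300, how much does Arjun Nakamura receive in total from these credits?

€3,048

Disability Support Credit: €369,300 is €19,200 into a €32,000 phase-out range, leaving 12,800/32,000 of the credit: €7,620 × 12,800/32,000 = €3,048.
Caregiver Credit: income exceeds €321,700 by €47,600 → 96 increments × €65 = €6,240 ≥ base, so the credit is €0.
Adoption Credit: 26% of the €281,900 excess over €87,400 is €73,294 ≥ base, so the credit is €0.
Total: €3,048 + €0 + €0 = €3,048.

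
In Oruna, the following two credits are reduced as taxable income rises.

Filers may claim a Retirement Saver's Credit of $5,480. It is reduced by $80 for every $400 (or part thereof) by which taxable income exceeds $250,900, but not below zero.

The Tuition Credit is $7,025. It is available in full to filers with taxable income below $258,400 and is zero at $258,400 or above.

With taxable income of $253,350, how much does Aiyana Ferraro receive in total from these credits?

Retirement Saver's Credit: income exceeds $250,900 by $2,450, which is 7 full-or-partial $400 increments; reduction = 7 × $80 = $560, leaving $4,920.
Tuition Credit: $253,350 is below the $258,400 cutoff, so the full $7,025 applies.
Total: $4,920 + $7,025 = $11,945.

$11,945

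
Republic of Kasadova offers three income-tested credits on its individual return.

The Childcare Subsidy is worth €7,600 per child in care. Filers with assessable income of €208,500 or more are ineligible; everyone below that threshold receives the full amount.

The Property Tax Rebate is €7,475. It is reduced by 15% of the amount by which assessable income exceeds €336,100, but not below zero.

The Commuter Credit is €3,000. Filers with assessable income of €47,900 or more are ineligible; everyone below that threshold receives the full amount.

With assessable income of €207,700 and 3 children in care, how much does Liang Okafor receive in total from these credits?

Childcare Subsidy: base = 3 × €7,600 = €22,800. €207,700 is below the €208,500 cutoff, so the full €22,800 applies.
Property Tax Rebate: €207,700 is at or below the €336,100 threshold, so the full €7,475 applies.
Commuter Credit: €207,700 meets or exceeds the €47,900 cutoff, so the credit is €0.
Total: €22,800 + €7,475 + €0 = €30,275.

€30,275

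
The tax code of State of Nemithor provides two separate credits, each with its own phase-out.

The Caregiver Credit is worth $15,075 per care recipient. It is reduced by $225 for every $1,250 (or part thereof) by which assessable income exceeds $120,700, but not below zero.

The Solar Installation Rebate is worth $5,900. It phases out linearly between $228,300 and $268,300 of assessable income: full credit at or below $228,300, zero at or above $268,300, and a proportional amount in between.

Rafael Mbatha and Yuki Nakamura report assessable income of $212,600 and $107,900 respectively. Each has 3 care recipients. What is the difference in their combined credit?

$16,650

Rafael ($212,600): Caregiver Credit: base = 3 × $15,075 = $45,225. income exceeds $120,700 by $91,900, which is 74 full-or-partial $1,250 increments; reduction = 74 × $225 = $16,650, leaving $28,575. Solar Installation Rebate: $212,600 is at or below the $228,300 threshold, so the full $5,900 applies. total $28,575 + $5,900 = $34,475
Yuki ($107,900): Caregiver Credit: base = 3 × $15,075 = $45,225. $107,900 is at or below the $120,700 threshold, so the full $45,225 applies. Solar Installation Rebate: $107,900 is at or below the $228,300 threshold, so the full $5,900 applies. total $45,225 + $5,900 = $51,125
Difference: |$34,475 − $51,125| = $16,650.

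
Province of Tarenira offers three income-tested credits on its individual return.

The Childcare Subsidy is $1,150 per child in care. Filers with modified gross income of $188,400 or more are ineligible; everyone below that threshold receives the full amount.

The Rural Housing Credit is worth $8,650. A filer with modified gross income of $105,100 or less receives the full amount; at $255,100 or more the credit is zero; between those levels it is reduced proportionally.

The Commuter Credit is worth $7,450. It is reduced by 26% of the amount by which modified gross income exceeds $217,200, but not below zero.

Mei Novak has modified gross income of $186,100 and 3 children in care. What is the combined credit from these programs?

Childcare Subsidy: base = 3 × $1,150 = $3,450. $186,100 is below the $188,400 cutoff, so the full $3,450 applies.
Rural Housing Credit: $186,100 is $81,000 into a $150,000 phase-out range, leaving 69,000/150,000 of the credit: $8,650 × 69,000/150,000 = $3,979.
Commuter Credit: $186,100 is at or below the $217,200 threshold, so the full $7,450 applies.
Total: $3,450 + $3,979 + $7,450 = $14,879.

$14,879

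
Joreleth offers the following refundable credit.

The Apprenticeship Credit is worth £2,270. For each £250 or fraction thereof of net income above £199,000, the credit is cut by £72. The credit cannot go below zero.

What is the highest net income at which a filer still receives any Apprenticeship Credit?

£206,750

After 31 increments the reduction is 31 × £72 = £2,232, leaving £38; one more increment wipes it out. Increment 31 ends at excess 31 × £250 = £7,750, so the highest qualifying income is £199,000 + £7,750 = £206,750.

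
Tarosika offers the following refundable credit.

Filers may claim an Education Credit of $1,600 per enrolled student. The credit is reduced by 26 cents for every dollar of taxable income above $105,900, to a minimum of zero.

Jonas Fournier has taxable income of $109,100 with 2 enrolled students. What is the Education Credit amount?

$2,368

Education Credit: base = 2 × $1,600 = $3,200. 26% of the $3,200 excess over $105,900 is $832; credit = $3,200 − $832 = $2,368.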